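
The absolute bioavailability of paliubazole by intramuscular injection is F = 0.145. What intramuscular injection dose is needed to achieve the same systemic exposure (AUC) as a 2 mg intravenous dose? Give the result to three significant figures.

D_intramuscular = 13.8 mg

For equal systemic exposure: F × D_ev = D_iv
D_ev = D_iv / F = 2 / 0.145 = 13.7931 mg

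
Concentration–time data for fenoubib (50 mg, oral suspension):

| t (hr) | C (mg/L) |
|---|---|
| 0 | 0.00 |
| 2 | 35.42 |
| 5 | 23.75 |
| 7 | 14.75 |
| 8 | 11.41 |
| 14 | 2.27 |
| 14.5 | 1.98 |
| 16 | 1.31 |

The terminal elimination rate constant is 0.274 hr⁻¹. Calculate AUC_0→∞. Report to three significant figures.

Trapezoidal AUC_0→16:
  [0→2]: (0.00+35.42)/2 × 2 = 35.42
  [2→5]: (35.42+23.75)/2 × 3 = 88.755
  [5→7]: (23.75+14.75)/2 × 2 = 38.5
  [7→8]: (14.75+11.41)/2 × 1 = 13.08
  [8→14]: (11.41+2.27)/2 × 6 = 41.04
  [14→14.5]: (2.27+1.98)/2 × 0.5 = 1.0625
  [14.5→16]: (1.98+1.31)/2 × 1.5 = 2.4675
  Sum = 220.325 mg/L·hr
Extrapolated tail: C_last / k_e = 1.31 / 0.274 = 4.781
AUC_0→∞ = 220.325 + 4.781 = 225.106 mg/L·hr

AUC = 225 mg/L·hr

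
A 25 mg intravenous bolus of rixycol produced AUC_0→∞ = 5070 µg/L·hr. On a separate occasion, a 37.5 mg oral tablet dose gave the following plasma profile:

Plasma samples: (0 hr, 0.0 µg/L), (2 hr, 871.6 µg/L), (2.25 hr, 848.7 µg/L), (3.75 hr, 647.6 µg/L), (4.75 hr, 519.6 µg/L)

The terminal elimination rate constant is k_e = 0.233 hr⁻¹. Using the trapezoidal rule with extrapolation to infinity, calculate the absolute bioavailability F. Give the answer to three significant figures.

F = 0.660

Trapezoidal AUC_0→4.75 (oral tablet):
  [0→2]: (0.0+871.6)/2 × 2 = 871.6
  [2→2.25]: (871.6+848.7)/2 × 0.25 = 215.0375
  [2.25→3.75]: (848.7+647.6)/2 × 1.5 = 1122.225
  [3.75→4.75]: (647.6+519.6)/2 × 1 = 583.6
  Sum = 2792.4625 µg/L·hr
Tail: C_last/k_e = 519.6/0.233 = 2230.043
AUC_0→∞ (oral tablet) = 2792.4625 + 2230.043 = 5022.5055 µg/L·hr
F = (AUC_ev/D_ev)/(AUC_iv/D_iv) = (5022.5055/37.5)/(5070/25) = 133.93348/202.8 = 0.6604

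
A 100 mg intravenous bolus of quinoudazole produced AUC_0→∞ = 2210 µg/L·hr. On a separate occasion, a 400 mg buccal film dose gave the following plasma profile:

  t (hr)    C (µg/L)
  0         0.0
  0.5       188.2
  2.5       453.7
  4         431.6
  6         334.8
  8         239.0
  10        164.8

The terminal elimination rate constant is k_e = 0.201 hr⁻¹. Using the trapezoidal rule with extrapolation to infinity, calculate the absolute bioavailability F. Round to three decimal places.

F = 0.443

Trapezoidal AUC_0→10 (buccal film):
  [0→0.5]: (0.0+188.2)/2 × 0.5 = 47.05
  [0.5→2.5]: (188.2+453.7)/2 × 2 = 641.9
  [2.5→4]: (453.7+431.6)/2 × 1.5 = 663.975
  [4→6]: (431.6+334.8)/2 × 2 = 766.4
  [6→8]: (334.8+239.0)/2 × 2 = 573.8
  [8→10]: (239.0+164.8)/2 × 2 = 403.8
  Sum = 3096.925 µg/L·hr
Tail: C_last/k_e = 164.8/0.201 = 819.900
AUC_0→∞ (buccal film) = 3096.925 + 819.900 = 3916.825 µg/L·hr
F = (AUC_ev/D_ev)/(AUC_iv/D_iv) = (3916.825/400)/(2210/100) = 9.7920625/22.1 = 0.4431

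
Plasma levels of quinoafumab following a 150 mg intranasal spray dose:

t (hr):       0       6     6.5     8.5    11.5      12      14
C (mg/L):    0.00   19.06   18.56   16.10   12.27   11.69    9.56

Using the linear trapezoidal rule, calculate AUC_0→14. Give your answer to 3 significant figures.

Trapezoidal AUC_0→14:
  [0→6]: (0.00+19.06)/2 × 6 = 57.18
  [6→6.5]: (19.06+18.56)/2 × 0.5 = 9.405
  [6.5→8.5]: (18.56+16.10)/2 × 2 = 34.66
  [8.5→11.5]: (16.10+12.27)/2 × 3 = 42.555
  [11.5→12]: (12.27+11.69)/2 × 0.5 = 5.99
  [12→14]: (11.69+9.56)/2 × 2 = 21.25
  Sum = 171.04 mg/L·hr

AUC = 171 mg/L·hr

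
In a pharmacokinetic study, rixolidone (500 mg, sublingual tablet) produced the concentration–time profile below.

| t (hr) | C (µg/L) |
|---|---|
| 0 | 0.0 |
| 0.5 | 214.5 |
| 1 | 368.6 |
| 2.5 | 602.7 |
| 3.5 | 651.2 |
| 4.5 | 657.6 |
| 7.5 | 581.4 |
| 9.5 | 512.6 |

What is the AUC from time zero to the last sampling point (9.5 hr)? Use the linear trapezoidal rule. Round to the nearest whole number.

Trapezoidal AUC_0→9.5:
  [0→0.5]: (0.0+214.5)/2 × 0.5 = 53.625
  [0.5→1]: (214.5+368.6)/2 × 0.5 = 145.775
  [1→2.5]: (368.6+602.7)/2 × 1.5 = 728.475
  [2.5→3.5]: (602.7+651.2)/2 × 1 = 626.95
  [3.5→4.5]: (651.2+657.6)/2 × 1 = 654.4
  [4.5→7.5]: (657.6+581.4)/2 × 3 = 1858.5
  [7.5→9.5]: (581.4+512.6)/2 × 2 = 1094.0
  Sum = 5161.725 µg/L·hr

AUC = 5162 µg/L·hr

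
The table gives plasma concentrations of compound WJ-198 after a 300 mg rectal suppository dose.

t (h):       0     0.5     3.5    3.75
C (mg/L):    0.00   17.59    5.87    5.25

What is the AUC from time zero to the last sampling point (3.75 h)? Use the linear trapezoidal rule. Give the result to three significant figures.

AUC = 41.0 mg/L·h

Trapezoidal AUC_0→3.75:
  [0→0.5]: (0.00+17.59)/2 × 0.5 = 4.3975
  [0.5→3.5]: (17.59+5.87)/2 × 3 = 35.19
  [3.5→3.75]: (5.87+5.25)/2 × 0.25 = 1.39
  Sum = 40.9775 mg/L·h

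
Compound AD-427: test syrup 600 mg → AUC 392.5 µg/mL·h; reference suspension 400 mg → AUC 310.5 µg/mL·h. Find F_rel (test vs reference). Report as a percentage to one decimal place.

F_rel = 84.3%

F_rel = (AUC_test/D_test) / (AUC_ref/D_ref)
      = (392.5/600) / (310.5/400)
      = 0.654167 / 0.77625 = 0.8427 = 84.27%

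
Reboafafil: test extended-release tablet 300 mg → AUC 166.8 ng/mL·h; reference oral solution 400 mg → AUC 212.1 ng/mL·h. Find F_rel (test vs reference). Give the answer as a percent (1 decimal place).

F_rel = (AUC_test/D_test) / (AUC_ref/D_ref)
      = (166.8/300) / (212.1/400)
      = 0.556 / 0.53025 = 1.0486 = 104.86%

F_rel = 104.9%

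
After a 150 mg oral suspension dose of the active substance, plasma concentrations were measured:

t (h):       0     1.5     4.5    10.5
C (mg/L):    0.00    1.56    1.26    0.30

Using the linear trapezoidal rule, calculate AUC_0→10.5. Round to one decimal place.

AUC = 10.1 mg/L·h

Trapezoidal AUC_0→10.5:
  [0→1.5]: (0.00+1.56)/2 × 1.5 = 1.17
  [1.5→4.5]: (1.56+1.26)/2 × 3 = 4.23
  [4.5→10.5]: (1.26+0.30)/2 × 6 = 4.68
  Sum = 10.08 mg/L·h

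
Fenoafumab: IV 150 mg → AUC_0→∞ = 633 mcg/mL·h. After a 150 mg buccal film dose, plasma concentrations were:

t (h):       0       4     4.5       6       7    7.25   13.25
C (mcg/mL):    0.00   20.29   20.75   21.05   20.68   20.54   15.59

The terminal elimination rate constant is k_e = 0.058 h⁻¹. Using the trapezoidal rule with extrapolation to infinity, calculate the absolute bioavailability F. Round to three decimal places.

F = 0.767

Trapezoidal AUC_0→13.25 (buccal film):
  [0→4]: (0.00+20.29)/2 × 4 = 40.58
  [4→4.5]: (20.29+20.75)/2 × 0.5 = 10.26
  [4.5→6]: (20.75+21.05)/2 × 1.5 = 31.35
  [6→7]: (21.05+20.68)/2 × 1 = 20.865
  [7→7.25]: (20.68+20.54)/2 × 0.25 = 5.1525
  [7.25→13.25]: (20.54+15.59)/2 × 6 = 108.39
  Sum = 216.5975 mcg/mL·h
Tail: C_last/k_e = 15.59/0.058 = 268.793
AUC_0→∞ (buccal film) = 216.5975 + 268.793 = 485.3905 mcg/mL·h
F = (AUC_ev/D_ev)/(AUC_iv/D_iv) = (485.3905/150)/(633/150) = 3.23594/4.22 = 0.7668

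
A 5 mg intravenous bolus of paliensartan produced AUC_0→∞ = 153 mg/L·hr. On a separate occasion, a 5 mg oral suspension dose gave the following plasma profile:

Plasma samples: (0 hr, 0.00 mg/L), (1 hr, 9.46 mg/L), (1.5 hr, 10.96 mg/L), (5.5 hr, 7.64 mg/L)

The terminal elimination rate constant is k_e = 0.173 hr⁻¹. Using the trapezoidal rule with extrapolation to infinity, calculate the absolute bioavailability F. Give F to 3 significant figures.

F = 0.596

Trapezoidal AUC_0→5.5 (oral suspension):
  [0→1]: (0.00+9.46)/2 × 1 = 4.73
  [1→1.5]: (9.46+10.96)/2 × 0.5 = 5.105
  [1.5→5.5]: (10.96+7.64)/2 × 4 = 37.2
  Sum = 47.035 mg/L·hr
Tail: C_last/k_e = 7.64/0.173 = 44.162
AUC_0→∞ (oral suspension) = 47.035 + 44.162 = 91.197 mg/L·hr
F = (AUC_ev/D_ev)/(AUC_iv/D_iv) = (91.197/5)/(153/5) = 18.2394/30.6 = 0.5961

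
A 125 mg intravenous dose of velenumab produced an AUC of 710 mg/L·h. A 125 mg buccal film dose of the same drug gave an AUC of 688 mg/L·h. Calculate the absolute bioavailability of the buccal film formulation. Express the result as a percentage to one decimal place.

F = (AUC_ev / D_ev) / (AUC_iv / D_iv)
  = (688/125) / (710/125)
  = 5.504 / 5.68 = 0.9690
  = 96.90%

F = 96.9%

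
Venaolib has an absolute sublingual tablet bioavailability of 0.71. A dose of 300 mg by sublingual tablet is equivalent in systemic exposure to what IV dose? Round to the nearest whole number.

Systemic exposure from an extravascular dose = F × D_ev, so the equivalent IV dose is F × D_ev.
D_iv = F × D_ev = 0.71 × 300 = 213 mg

D_iv = 213 mg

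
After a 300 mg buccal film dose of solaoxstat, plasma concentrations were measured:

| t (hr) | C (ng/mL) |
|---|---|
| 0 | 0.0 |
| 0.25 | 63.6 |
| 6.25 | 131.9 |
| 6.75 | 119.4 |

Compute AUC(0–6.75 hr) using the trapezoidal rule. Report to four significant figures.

Trapezoidal AUC_0→6.75:
  [0→0.25]: (0.0+63.6)/2 × 0.25 = 7.95
  [0.25→6.25]: (63.6+131.9)/2 × 6 = 586.5
  [6.25→6.75]: (131.9+119.4)/2 × 0.5 = 62.825
  Sum = 657.275 ng/mL·hr

AUC = 657.3 ng/mL·hr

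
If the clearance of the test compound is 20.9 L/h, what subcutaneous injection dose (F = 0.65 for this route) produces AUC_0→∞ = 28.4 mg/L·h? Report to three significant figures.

Dose = CL × AUC_0→∞ / F
     = 20.9 × 28.4 / 0.65 = 913.169 mg

Dose = 913 mg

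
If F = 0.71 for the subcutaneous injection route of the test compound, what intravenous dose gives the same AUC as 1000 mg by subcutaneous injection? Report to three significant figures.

D_iv = 710 mg

Systemic exposure from an extravascular dose = F × D_ev, so the equivalent IV dose is F × D_ev.
D_iv = F × D_ev = 0.71 × 1000 = 710 mg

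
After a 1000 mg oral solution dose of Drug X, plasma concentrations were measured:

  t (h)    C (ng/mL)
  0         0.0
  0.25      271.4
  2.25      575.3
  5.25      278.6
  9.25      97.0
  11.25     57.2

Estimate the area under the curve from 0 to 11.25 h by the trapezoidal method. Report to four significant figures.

AUC = 3067 ng/mL·h

Trapezoidal AUC_0→11.25:
  [0→0.25]: (0.0+271.4)/2 × 0.25 = 33.925
  [0.25→2.25]: (271.4+575.3)/2 × 2 = 846.7
  [2.25→5.25]: (575.3+278.6)/2 × 3 = 1280.85
  [5.25→9.25]: (278.6+97.0)/2 × 4 = 751.2
  [9.25→11.25]: (97.0+57.2)/2 × 2 = 154.2
  Sum = 3066.875 ng/mL·h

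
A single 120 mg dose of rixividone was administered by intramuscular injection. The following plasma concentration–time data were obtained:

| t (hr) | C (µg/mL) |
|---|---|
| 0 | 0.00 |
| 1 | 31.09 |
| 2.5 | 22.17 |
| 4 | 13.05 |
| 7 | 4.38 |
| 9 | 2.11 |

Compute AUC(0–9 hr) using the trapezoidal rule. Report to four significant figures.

Trapezoidal AUC_0→9:
  [0→1]: (0.00+31.09)/2 × 1 = 15.545
  [1→2.5]: (31.09+22.17)/2 × 1.5 = 39.945
  [2.5→4]: (22.17+13.05)/2 × 1.5 = 26.415
  [4→7]: (13.05+4.38)/2 × 3 = 26.145
  [7→9]: (4.38+2.11)/2 × 2 = 6.49
  Sum = 114.54 µg/mL·hr

AUC = 114.5 µg/mL·hr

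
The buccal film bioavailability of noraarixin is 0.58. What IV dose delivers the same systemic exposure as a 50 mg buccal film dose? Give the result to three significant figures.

Systemic exposure from an extravascular dose = F × D_ev, so the equivalent IV dose is F × D_ev.
D_iv = F × D_ev = 0.58 × 50 = 29 mg

D_iv = 29.0 mg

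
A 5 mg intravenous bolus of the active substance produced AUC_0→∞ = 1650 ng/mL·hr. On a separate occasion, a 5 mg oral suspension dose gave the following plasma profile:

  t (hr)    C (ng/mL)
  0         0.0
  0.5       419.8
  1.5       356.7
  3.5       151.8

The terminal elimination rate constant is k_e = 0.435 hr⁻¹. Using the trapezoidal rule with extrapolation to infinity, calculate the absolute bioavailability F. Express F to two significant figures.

Trapezoidal AUC_0→3.5 (oral suspension):
  [0→0.5]: (0.0+419.8)/2 × 0.5 = 104.95
  [0.5→1.5]: (419.8+356.7)/2 × 1 = 388.25
  [1.5→3.5]: (356.7+151.8)/2 × 2 = 508.5
  Sum = 1001.7 ng/mL·hr
Tail: C_last/k_e = 151.8/0.435 = 348.966
AUC_0→∞ (oral suspension) = 1001.7 + 348.966 = 1350.666 ng/mL·hr
F = (AUC_ev/D_ev)/(AUC_iv/D_iv) = (1350.666/5)/(1650/5) = 270.1332/330 = 0.8186

F = 0.82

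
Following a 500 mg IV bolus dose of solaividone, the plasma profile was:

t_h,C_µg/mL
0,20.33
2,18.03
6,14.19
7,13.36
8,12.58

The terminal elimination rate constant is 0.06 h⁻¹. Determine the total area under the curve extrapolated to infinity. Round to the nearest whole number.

Trapezoidal AUC_0→8:
  [0→2]: (20.33+18.03)/2 × 2 = 38.36
  [2→6]: (18.03+14.19)/2 × 4 = 64.44
  [6→7]: (14.19+13.36)/2 × 1 = 13.775
  [7→8]: (13.36+12.58)/2 × 1 = 12.97
  Sum = 129.545 µg/mL·h
Extrapolated tail: C_last / k_e = 12.58 / 0.06 = 209.667
AUC_0→∞ = 129.545 + 209.667 = 339.212 µg/mL·h

AUC = 339 µg/mL·h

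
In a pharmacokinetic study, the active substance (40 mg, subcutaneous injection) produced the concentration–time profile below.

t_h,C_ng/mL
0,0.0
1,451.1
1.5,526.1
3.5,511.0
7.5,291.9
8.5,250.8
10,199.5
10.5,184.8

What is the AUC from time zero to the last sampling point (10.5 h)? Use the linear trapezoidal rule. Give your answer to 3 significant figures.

AUC = 3820 ng/mL·h

Trapezoidal AUC_0→10.5:
  [0→1]: (0.0+451.1)/2 × 1 = 225.55
  [1→1.5]: (451.1+526.1)/2 × 0.5 = 244.3
  [1.5→3.5]: (526.1+511.0)/2 × 2 = 1037.1
  [3.5→7.5]: (511.0+291.9)/2 × 4 = 1605.8
  [7.5→8.5]: (291.9+250.8)/2 × 1 = 271.35
  [8.5→10]: (250.8+199.5)/2 × 1.5 = 337.725
  [10→10.5]: (199.5+184.8)/2 × 0.5 = 96.075
  Sum = 3817.9 ng/mL·h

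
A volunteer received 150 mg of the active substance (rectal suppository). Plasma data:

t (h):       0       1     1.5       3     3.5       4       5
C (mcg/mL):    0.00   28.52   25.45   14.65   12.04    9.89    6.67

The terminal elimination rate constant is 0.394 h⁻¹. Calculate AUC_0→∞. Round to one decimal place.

Trapezoidal AUC_0→5:
  [0→1]: (0.00+28.52)/2 × 1 = 14.26
  [1→1.5]: (28.52+25.45)/2 × 0.5 = 13.4925
  [1.5→3]: (25.45+14.65)/2 × 1.5 = 30.075
  [3→3.5]: (14.65+12.04)/2 × 0.5 = 6.6725
  [3.5→4]: (12.04+9.89)/2 × 0.5 = 5.4825
  [4→5]: (9.89+6.67)/2 × 1 = 8.28
  Sum = 78.2625 mcg/mL·h
Extrapolated tail: C_last / k_e = 6.67 / 0.394 = 16.929
AUC_0→∞ = 78.2625 + 16.929 = 95.1915 mcg/mL·h

AUC = 95.2 mcg/mL·h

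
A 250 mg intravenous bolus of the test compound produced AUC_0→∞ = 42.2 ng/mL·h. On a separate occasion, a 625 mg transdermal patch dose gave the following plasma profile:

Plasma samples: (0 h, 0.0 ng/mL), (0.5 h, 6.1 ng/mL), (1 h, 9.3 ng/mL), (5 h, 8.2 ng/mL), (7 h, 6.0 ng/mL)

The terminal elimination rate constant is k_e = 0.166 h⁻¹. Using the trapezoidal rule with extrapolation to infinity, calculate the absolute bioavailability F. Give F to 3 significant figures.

F = 0.860

Trapezoidal AUC_0→7 (transdermal patch):
  [0→0.5]: (0.0+6.1)/2 × 0.5 = 1.525
  [0.5→1]: (6.1+9.3)/2 × 0.5 = 3.85
  [1→5]: (9.3+8.2)/2 × 4 = 35.0
  [5→7]: (8.2+6.0)/2 × 2 = 14.2
  Sum = 54.575 ng/mL·h
Tail: C_last/k_e = 6.0/0.166 = 36.145
AUC_0→∞ (transdermal patch) = 54.575 + 36.145 = 90.72 ng/mL·h
F = (AUC_ev/D_ev)/(AUC_iv/D_iv) = (90.72/625)/(42.2/250) = 0.145152/0.1688 = 0.8599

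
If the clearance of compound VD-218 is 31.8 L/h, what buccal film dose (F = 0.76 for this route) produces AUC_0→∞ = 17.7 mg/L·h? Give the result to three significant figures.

Dose = CL × AUC_0→∞ / F
     = 31.8 × 17.7 / 0.76 = 740.605 mg

Dose = 741 mg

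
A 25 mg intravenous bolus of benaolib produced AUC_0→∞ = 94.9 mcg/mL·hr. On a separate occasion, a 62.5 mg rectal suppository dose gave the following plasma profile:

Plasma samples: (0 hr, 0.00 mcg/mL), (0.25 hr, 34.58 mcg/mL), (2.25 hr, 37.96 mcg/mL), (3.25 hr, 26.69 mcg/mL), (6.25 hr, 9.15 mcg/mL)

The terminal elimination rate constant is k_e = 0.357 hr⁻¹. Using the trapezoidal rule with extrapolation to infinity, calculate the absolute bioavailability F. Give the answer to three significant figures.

F = 0.795

Trapezoidal AUC_0→6.25 (rectal suppository):
  [0→0.25]: (0.00+34.58)/2 × 0.25 = 4.3225
  [0.25→2.25]: (34.58+37.96)/2 × 2 = 72.54
  [2.25→3.25]: (37.96+26.69)/2 × 1 = 32.325
  [3.25→6.25]: (26.69+9.15)/2 × 3 = 53.76
  Sum = 162.9475 mcg/mL·hr
Tail: C_last/k_e = 9.15/0.357 = 25.630
AUC_0→∞ (rectal suppository) = 162.9475 + 25.630 = 188.5775 mcg/mL·hr
F = (AUC_ev/D_ev)/(AUC_iv/D_iv) = (188.5775/62.5)/(94.9/25) = 3.01724/3.796 = 0.7948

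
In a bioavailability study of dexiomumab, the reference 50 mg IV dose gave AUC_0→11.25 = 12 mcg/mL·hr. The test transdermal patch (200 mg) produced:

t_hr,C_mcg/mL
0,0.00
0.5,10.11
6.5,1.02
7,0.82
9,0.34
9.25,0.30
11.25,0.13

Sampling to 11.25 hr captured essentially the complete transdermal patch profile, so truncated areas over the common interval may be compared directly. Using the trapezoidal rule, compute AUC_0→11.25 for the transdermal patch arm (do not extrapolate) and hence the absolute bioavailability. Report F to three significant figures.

Trapezoidal AUC_0→11.25 (transdermal patch):
  [0→0.5]: (0.00+10.11)/2 × 0.5 = 2.5275
  [0.5→6.5]: (10.11+1.02)/2 × 6 = 33.39
  [6.5→7]: (1.02+0.82)/2 × 0.5 = 0.46
  [7→9]: (0.82+0.34)/2 × 2 = 1.16
  [9→9.25]: (0.34+0.30)/2 × 0.25 = 0.08
  [9.25→11.25]: (0.30+0.13)/2 × 2 = 0.43
  Sum = 38.0475 mcg/mL·hr
F = (AUC_ev/D_ev)/(AUC_iv/D_iv) = (38.0475/200)/(12/50) = 0.1902375/0.24 = 0.7927

F = 0.793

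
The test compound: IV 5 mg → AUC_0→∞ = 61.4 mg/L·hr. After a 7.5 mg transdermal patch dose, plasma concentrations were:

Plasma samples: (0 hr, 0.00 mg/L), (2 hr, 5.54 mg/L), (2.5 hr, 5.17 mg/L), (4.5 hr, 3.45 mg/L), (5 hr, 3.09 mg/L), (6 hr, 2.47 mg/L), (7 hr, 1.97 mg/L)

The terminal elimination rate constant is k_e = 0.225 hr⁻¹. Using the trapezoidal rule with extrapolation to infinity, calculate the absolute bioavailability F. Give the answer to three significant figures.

F = 0.350

Trapezoidal AUC_0→7 (transdermal patch):
  [0→2]: (0.00+5.54)/2 × 2 = 5.54
  [2→2.5]: (5.54+5.17)/2 × 0.5 = 2.6775
  [2.5→4.5]: (5.17+3.45)/2 × 2 = 8.62
  [4.5→5]: (3.45+3.09)/2 × 0.5 = 1.635
  [5→6]: (3.09+2.47)/2 × 1 = 2.78
  [6→7]: (2.47+1.97)/2 × 1 = 2.22
  Sum = 23.4725 mg/L·hr
Tail: C_last/k_e = 1.97/0.225 = 8.756
AUC_0→∞ (transdermal patch) = 23.4725 + 8.756 = 32.2285 mg/L·hr
F = (AUC_ev/D_ev)/(AUC_iv/D_iv) = (32.2285/7.5)/(61.4/5) = 4.29713/12.28 = 0.3499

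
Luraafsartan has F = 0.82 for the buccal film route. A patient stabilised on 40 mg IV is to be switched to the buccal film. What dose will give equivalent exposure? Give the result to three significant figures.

For equal systemic exposure: F × D_ev = D_iv
D_ev = D_iv / F = 40 / 0.82 = 48.7805 mg

D_buccal = 48.8 mg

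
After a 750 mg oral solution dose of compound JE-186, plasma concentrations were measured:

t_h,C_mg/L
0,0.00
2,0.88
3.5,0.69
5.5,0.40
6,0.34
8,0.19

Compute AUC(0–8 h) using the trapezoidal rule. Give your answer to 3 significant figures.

AUC = 3.86 mg/L·h

Trapezoidal AUC_0→8:
  [0→2]: (0.00+0.88)/2 × 2 = 0.88
  [2→3.5]: (0.88+0.69)/2 × 1.5 = 1.1775
  [3.5→5.5]: (0.69+0.40)/2 × 2 = 1.09
  [5.5→6]: (0.40+0.34)/2 × 0.5 = 0.185
  [6→8]: (0.34+0.19)/2 × 2 = 0.53
  Sum = 3.8625 mg/L·h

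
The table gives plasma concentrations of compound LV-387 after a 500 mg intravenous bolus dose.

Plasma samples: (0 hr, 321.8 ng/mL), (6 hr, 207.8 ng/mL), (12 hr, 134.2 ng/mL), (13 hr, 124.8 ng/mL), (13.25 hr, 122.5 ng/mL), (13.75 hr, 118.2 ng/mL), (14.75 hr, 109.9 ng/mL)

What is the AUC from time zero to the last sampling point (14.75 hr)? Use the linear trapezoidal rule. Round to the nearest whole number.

Trapezoidal AUC_0→14.75:
  [0→6]: (321.8+207.8)/2 × 6 = 1588.8
  [6→12]: (207.8+134.2)/2 × 6 = 1026.0
  [12→13]: (134.2+124.8)/2 × 1 = 129.5
  [13→13.25]: (124.8+122.5)/2 × 0.25 = 30.9125
  [13.25→13.75]: (122.5+118.2)/2 × 0.5 = 60.175
  [13.75→14.75]: (118.2+109.9)/2 × 1 = 114.05
  Sum = 2949.4375 ng/mL·hr

AUC = 2949 ng/mL·hr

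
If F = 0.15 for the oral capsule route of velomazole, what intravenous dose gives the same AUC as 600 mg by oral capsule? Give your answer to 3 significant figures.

D_iv = 90.0 mg

Systemic exposure from an extravascular dose = F × D_ev, so the equivalent IV dose is F × D_ev.
D_iv = F × D_ev = 0.15 × 600 = 90 mg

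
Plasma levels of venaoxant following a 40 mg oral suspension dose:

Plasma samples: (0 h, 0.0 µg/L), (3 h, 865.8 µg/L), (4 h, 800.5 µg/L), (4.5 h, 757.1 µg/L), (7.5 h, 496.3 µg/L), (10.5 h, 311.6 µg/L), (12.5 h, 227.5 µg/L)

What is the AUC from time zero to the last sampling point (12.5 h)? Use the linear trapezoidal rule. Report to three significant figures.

Trapezoidal AUC_0→12.5:
  [0→3]: (0.0+865.8)/2 × 3 = 1298.7
  [3→4]: (865.8+800.5)/2 × 1 = 833.15
  [4→4.5]: (800.5+757.1)/2 × 0.5 = 389.4
  [4.5→7.5]: (757.1+496.3)/2 × 3 = 1880.1
  [7.5→10.5]: (496.3+311.6)/2 × 3 = 1211.85
  [10.5→12.5]: (311.6+227.5)/2 × 2 = 539.1
  Sum = 6152.3 µg/L·h

AUC = 6150 µg/L·h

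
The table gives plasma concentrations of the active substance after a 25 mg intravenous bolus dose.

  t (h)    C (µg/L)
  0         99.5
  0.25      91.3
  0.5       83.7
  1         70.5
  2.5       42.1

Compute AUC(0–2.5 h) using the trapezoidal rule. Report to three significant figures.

Trapezoidal AUC_0→2.5:
  [0→0.25]: (99.5+91.3)/2 × 0.25 = 23.85
  [0.25→0.5]: (91.3+83.7)/2 × 0.25 = 21.875
  [0.5→1]: (83.7+70.5)/2 × 0.5 = 38.55
  [1→2.5]: (70.5+42.1)/2 × 1.5 = 84.45
  Sum = 168.725 µg/L·h

AUC = 169 µg/L·h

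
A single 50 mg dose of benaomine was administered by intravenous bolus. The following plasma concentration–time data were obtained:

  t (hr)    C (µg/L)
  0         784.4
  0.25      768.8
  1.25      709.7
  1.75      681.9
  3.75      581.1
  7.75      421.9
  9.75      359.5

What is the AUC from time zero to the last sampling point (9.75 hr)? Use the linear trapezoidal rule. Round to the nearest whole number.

AUC = 5332 µg/L·hr

Trapezoidal AUC_0→9.75:
  [0→0.25]: (784.4+768.8)/2 × 0.25 = 194.15
  [0.25→1.25]: (768.8+709.7)/2 × 1 = 739.25
  [1.25→1.75]: (709.7+681.9)/2 × 0.5 = 347.9
  [1.75→3.75]: (681.9+581.1)/2 × 2 = 1263.0
  [3.75→7.75]: (581.1+421.9)/2 × 4 = 2006.0
  [7.75→9.75]: (421.9+359.5)/2 × 2 = 781.4
  Sum = 5331.7 µg/L·hr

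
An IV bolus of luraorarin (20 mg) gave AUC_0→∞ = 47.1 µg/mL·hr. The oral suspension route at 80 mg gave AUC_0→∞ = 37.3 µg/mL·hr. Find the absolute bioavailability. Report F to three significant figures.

F = 0.198

F = (AUC_ev / D_ev) / (AUC_iv / D_iv)
  = (37.3/80) / (47.1/20)
  = 0.46625 / 2.355 = 0.1980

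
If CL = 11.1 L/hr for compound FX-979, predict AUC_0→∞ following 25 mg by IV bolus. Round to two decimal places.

AUC = 2.25 mg/L·hr

AUC_0→∞ = Dose_iv / CL
        = 25 / 11.1 = 2.25225 mg/L·hr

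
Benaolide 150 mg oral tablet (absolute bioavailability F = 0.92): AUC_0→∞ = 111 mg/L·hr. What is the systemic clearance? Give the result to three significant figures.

CL = F × Dose / AUC_0→∞
   = 0.92 × 150 / 111 = 1.24324 L/hr

CL = 1.24 L/hr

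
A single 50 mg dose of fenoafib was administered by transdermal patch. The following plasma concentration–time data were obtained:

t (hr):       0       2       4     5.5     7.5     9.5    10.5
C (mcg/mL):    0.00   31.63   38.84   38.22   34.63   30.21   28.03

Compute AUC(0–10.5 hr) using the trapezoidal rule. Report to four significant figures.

Trapezoidal AUC_0→10.5:
  [0→2]: (0.00+31.63)/2 × 2 = 31.63
  [2→4]: (31.63+38.84)/2 × 2 = 70.47
  [4→5.5]: (38.84+38.22)/2 × 1.5 = 57.795
  [5.5→7.5]: (38.22+34.63)/2 × 2 = 72.85
  [7.5→9.5]: (34.63+30.21)/2 × 2 = 64.84
  [9.5→10.5]: (30.21+28.03)/2 × 1 = 29.12
  Sum = 326.705 mcg/mL·hr

AUC = 326.7 mcg/mL·hr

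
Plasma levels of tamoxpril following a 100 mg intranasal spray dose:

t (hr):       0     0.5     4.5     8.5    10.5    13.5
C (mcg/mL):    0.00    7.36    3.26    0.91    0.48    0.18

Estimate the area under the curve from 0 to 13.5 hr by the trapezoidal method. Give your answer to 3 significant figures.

Trapezoidal AUC_0→13.5:
  [0→0.5]: (0.00+7.36)/2 × 0.5 = 1.84
  [0.5→4.5]: (7.36+3.26)/2 × 4 = 21.24
  [4.5→8.5]: (3.26+0.91)/2 × 4 = 8.34
  [8.5→10.5]: (0.91+0.48)/2 × 2 = 1.39
  [10.5→13.5]: (0.48+0.18)/2 × 3 = 0.99
  Sum = 33.8 mcg/mL·hr

AUC = 33.8 mcg/mL·hr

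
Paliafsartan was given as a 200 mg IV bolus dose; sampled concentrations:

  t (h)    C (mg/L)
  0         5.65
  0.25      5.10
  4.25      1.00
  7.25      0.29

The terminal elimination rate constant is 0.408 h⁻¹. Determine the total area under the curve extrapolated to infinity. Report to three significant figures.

Trapezoidal AUC_0→7.25:
  [0→0.25]: (5.65+5.10)/2 × 0.25 = 1.34375
  [0.25→4.25]: (5.10+1.00)/2 × 4 = 12.2
  [4.25→7.25]: (1.00+0.29)/2 × 3 = 1.935
  Sum = 15.47875 mg/L·h
Extrapolated tail: C_last / k_e = 0.29 / 0.408 = 0.711
AUC_0→∞ = 15.47875 + 0.711 = 16.18975 mg/L·h

AUC = 16.2 mg/L·h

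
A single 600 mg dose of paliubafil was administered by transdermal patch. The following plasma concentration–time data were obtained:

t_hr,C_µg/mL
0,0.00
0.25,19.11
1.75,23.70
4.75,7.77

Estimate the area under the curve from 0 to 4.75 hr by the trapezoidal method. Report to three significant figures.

Trapezoidal AUC_0→4.75:
  [0→0.25]: (0.00+19.11)/2 × 0.25 = 2.38875
  [0.25→1.75]: (19.11+23.70)/2 × 1.5 = 32.1075
  [1.75→4.75]: (23.70+7.77)/2 × 3 = 47.205
  Sum = 81.70125 µg/mL·hr

AUC = 81.7 µg/mL·hr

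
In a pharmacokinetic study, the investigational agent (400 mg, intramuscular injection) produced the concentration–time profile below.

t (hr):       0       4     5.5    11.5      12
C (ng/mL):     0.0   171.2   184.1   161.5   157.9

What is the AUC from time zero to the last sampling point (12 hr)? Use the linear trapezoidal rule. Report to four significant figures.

AUC = 1726 ng/mL·hr

Trapezoidal AUC_0→12:
  [0→4]: (0.0+171.2)/2 × 4 = 342.4
  [4→5.5]: (171.2+184.1)/2 × 1.5 = 266.475
  [5.5→11.5]: (184.1+161.5)/2 × 6 = 1036.8
  [11.5→12]: (161.5+157.9)/2 × 0.5 = 79.85
  Sum = 1725.525 ng/mL·hr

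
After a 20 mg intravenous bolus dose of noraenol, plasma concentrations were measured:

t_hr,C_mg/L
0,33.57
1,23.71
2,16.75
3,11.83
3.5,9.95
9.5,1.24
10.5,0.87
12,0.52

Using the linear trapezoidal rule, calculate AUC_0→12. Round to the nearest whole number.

AUC = 104 mg/L·hr

Trapezoidal AUC_0→12:
  [0→1]: (33.57+23.71)/2 × 1 = 28.64
  [1→2]: (23.71+16.75)/2 × 1 = 20.23
  [2→3]: (16.75+11.83)/2 × 1 = 14.29
  [3→3.5]: (11.83+9.95)/2 × 0.5 = 5.445
  [3.5→9.5]: (9.95+1.24)/2 × 6 = 33.57
  [9.5→10.5]: (1.24+0.87)/2 × 1 = 1.055
  [10.5→12]: (0.87+0.52)/2 × 1.5 = 1.0425
  Sum = 104.2725 mg/L·hr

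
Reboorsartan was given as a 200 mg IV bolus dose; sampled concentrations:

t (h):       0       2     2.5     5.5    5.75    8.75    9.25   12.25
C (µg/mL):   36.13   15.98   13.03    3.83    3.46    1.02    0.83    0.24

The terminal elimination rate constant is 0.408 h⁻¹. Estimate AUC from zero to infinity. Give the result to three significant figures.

Trapezoidal AUC_0→12.25:
  [0→2]: (36.13+15.98)/2 × 2 = 52.11
  [2→2.5]: (15.98+13.03)/2 × 0.5 = 7.2525
  [2.5→5.5]: (13.03+3.83)/2 × 3 = 25.29
  [5.5→5.75]: (3.83+3.46)/2 × 0.25 = 0.91125
  [5.75→8.75]: (3.46+1.02)/2 × 3 = 6.72
  [8.75→9.25]: (1.02+0.83)/2 × 0.5 = 0.4625
  [9.25→12.25]: (0.83+0.24)/2 × 3 = 1.605
  Sum = 94.35125 µg/mL·h
Extrapolated tail: C_last / k_e = 0.24 / 0.408 = 0.588
AUC_0→∞ = 94.35125 + 0.588 = 94.93925 µg/mL·h

AUC = 94.9 µg/mL·h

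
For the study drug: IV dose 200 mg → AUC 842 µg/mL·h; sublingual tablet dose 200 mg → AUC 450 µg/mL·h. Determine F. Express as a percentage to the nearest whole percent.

F = 53%

F = (AUC_ev / D_ev) / (AUC_iv / D_iv)
  = (450/200) / (842/200)
  = 2.25 / 4.21 = 0.5344
  = 53.44%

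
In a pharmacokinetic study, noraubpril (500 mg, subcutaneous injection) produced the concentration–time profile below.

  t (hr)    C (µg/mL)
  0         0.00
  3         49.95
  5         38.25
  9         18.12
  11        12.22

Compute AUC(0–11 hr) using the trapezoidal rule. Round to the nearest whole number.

AUC = 306 µg/mL·hr

Trapezoidal AUC_0→11:
  [0→3]: (0.00+49.95)/2 × 3 = 74.925
  [3→5]: (49.95+38.25)/2 × 2 = 88.2
  [5→9]: (38.25+18.12)/2 × 4 = 112.74
  [9→11]: (18.12+12.22)/2 × 2 = 30.34
  Sum = 306.205 µg/mL·hr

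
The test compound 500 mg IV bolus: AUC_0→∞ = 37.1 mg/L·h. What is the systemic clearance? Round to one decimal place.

CL = 13.5 L/h

CL = Dose_iv / AUC_0→∞
   = 500 / 37.1 = 13.4771 L/h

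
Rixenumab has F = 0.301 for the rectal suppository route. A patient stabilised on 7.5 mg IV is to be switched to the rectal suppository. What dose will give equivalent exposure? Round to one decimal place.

For equal systemic exposure: F × D_ev = D_iv
D_ev = D_iv / F = 7.5 / 0.301 = 24.9169 mg

D_rectal = 24.9 mg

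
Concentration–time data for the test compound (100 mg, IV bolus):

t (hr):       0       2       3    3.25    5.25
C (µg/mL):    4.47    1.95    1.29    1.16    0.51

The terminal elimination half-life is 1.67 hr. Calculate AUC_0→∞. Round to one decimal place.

Trapezoidal AUC_0→5.25:
  [0→2]: (4.47+1.95)/2 × 2 = 6.42
  [2→3]: (1.95+1.29)/2 × 1 = 1.62
  [3→3.25]: (1.29+1.16)/2 × 0.25 = 0.30625
  [3.25→5.25]: (1.16+0.51)/2 × 2 = 1.67
  Sum = 10.01625 µg/mL·hr
k_e = ln2 / t½ = 0.693147 / 1.67 = 0.4151 hr^-1
Extrapolated tail: C_last / k_e = 0.51 / 0.4151 = 1.229
AUC_0→∞ = 10.01625 + 1.229 = 11.24525 µg/mL·hr

AUC = 11.2 µg/mL·hr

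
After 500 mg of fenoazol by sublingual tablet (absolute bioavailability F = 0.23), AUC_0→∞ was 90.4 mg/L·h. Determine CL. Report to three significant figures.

CL = 1.27 L/h

CL = F × Dose / AUC_0→∞
   = 0.23 × 500 / 90.4 = 1.27212 L/h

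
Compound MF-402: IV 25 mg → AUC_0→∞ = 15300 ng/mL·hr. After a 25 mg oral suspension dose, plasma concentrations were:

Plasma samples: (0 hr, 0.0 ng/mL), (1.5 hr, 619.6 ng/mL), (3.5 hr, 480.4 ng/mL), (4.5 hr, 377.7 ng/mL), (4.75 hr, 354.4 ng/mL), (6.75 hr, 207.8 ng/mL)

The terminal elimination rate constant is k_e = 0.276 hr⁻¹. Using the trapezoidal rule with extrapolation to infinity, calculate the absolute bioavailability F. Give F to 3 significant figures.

Trapezoidal AUC_0→6.75 (oral suspension):
  [0→1.5]: (0.0+619.6)/2 × 1.5 = 464.7
  [1.5→3.5]: (619.6+480.4)/2 × 2 = 1100.0
  [3.5→4.5]: (480.4+377.7)/2 × 1 = 429.05
  [4.5→4.75]: (377.7+354.4)/2 × 0.25 = 91.5125
  [4.75→6.75]: (354.4+207.8)/2 × 2 = 562.2
  Sum = 2647.4625 ng/mL·hr
Tail: C_last/k_e = 207.8/0.276 = 752.899
AUC_0→∞ (oral suspension) = 2647.4625 + 752.899 = 3400.3615 ng/mL·hr
F = (AUC_ev/D_ev)/(AUC_iv/D_iv) = (3400.3615/25)/(15300/25) = 136.01446/612 = 0.2222

F = 0.222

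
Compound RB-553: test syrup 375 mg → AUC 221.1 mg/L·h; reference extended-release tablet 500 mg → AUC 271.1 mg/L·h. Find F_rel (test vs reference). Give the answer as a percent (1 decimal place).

F_rel = (AUC_test/D_test) / (AUC_ref/D_ref)
      = (221.1/375) / (271.1/500)
      = 0.5896 / 0.5422 = 1.0874 = 108.74%

F_rel = 108.7%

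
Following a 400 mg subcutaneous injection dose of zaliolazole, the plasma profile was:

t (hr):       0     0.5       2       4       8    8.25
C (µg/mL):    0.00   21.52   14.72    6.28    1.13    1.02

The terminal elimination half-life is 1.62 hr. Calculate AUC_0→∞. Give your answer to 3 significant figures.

AUC = 71.0 µg/mL·hr

Trapezoidal AUC_0→8.25:
  [0→0.5]: (0.00+21.52)/2 × 0.5 = 5.38
  [0.5→2]: (21.52+14.72)/2 × 1.5 = 27.18
  [2→4]: (14.72+6.28)/2 × 2 = 21.0
  [4→8]: (6.28+1.13)/2 × 4 = 14.82
  [8→8.25]: (1.13+1.02)/2 × 0.25 = 0.26875
  Sum = 68.64875 µg/mL·hr
k_e = ln2 / t½ = 0.693147 / 1.62 = 0.4279 hr^-1
Extrapolated tail: C_last / k_e = 1.02 / 0.4279 = 2.384
AUC_0→∞ = 68.64875 + 2.384 = 71.03275 µg/mL·hr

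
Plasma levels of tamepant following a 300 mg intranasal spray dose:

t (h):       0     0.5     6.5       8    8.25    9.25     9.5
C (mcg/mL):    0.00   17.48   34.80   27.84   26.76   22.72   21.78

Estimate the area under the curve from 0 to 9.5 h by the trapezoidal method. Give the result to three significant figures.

Trapezoidal AUC_0→9.5:
  [0→0.5]: (0.00+17.48)/2 × 0.5 = 4.37
  [0.5→6.5]: (17.48+34.80)/2 × 6 = 156.84
  [6.5→8]: (34.80+27.84)/2 × 1.5 = 46.98
  [8→8.25]: (27.84+26.76)/2 × 0.25 = 6.825
  [8.25→9.25]: (26.76+22.72)/2 × 1 = 24.74
  [9.25→9.5]: (22.72+21.78)/2 × 0.25 = 5.5625
  Sum = 245.3175 mcg/mL·h

AUC = 245 mcg/mL·h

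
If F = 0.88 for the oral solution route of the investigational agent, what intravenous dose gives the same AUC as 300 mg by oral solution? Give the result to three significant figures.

Systemic exposure from an extravascular dose = F × D_ev, so the equivalent IV dose is F × D_ev.
D_iv = F × D_ev = 0.88 × 300 = 264 mg

D_iv = 264 mg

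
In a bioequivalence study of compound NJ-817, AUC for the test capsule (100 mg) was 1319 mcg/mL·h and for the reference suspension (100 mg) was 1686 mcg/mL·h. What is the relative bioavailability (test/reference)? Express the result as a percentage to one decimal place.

F_rel = (AUC_test/D_test) / (AUC_ref/D_ref)
      = (1319/100) / (1686/100)
      = 13.19 / 16.86 = 0.7823 = 78.23%

F_rel = 78.2%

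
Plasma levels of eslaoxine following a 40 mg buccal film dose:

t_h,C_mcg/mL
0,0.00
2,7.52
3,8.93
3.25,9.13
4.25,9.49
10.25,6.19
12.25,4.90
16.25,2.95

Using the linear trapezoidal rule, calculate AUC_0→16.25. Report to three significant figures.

Trapezoidal AUC_0→16.25:
  [0→2]: (0.00+7.52)/2 × 2 = 7.52
  [2→3]: (7.52+8.93)/2 × 1 = 8.225
  [3→3.25]: (8.93+9.13)/2 × 0.25 = 2.2575
  [3.25→4.25]: (9.13+9.49)/2 × 1 = 9.31
  [4.25→10.25]: (9.49+6.19)/2 × 6 = 47.04
  [10.25→12.25]: (6.19+4.90)/2 × 2 = 11.09
  [12.25→16.25]: (4.90+2.95)/2 × 4 = 15.7
  Sum = 101.1425 mcg/mL·h

AUC = 101 mcg/mL·h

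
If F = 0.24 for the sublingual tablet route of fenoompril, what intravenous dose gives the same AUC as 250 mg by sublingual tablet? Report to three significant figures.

D_iv = 60.0 mg

Systemic exposure from an extravascular dose = F × D_ev, so the equivalent IV dose is F × D_ev.
D_iv = F × D_ev = 0.24 × 250 = 60 mg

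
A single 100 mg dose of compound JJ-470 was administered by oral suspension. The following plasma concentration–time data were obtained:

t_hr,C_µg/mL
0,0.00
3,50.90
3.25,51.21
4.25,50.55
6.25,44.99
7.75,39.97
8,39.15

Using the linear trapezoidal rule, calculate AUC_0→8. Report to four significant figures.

Trapezoidal AUC_0→8:
  [0→3]: (0.00+50.90)/2 × 3 = 76.35
  [3→3.25]: (50.90+51.21)/2 × 0.25 = 12.76375
  [3.25→4.25]: (51.21+50.55)/2 × 1 = 50.88
  [4.25→6.25]: (50.55+44.99)/2 × 2 = 95.54
  [6.25→7.75]: (44.99+39.97)/2 × 1.5 = 63.72
  [7.75→8]: (39.97+39.15)/2 × 0.25 = 9.89
  Sum = 309.14375 µg/mL·hr

AUC = 309.1 µg/mL·hr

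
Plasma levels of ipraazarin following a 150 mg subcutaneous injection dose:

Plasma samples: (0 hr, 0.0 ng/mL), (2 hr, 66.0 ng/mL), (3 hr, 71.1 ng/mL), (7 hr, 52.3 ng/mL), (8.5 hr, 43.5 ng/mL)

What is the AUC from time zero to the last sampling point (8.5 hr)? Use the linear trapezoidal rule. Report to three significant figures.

Trapezoidal AUC_0→8.5:
  [0→2]: (0.0+66.0)/2 × 2 = 66.0
  [2→3]: (66.0+71.1)/2 × 1 = 68.55
  [3→7]: (71.1+52.3)/2 × 4 = 246.8
  [7→8.5]: (52.3+43.5)/2 × 1.5 = 71.85
  Sum = 453.2 ng/mL·hr

AUC = 453 ng/mL·hr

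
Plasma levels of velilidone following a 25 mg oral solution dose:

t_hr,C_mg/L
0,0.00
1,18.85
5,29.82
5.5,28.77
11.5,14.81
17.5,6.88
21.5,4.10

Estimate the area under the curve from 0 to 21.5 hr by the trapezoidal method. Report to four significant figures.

Trapezoidal AUC_0→21.5:
  [0→1]: (0.00+18.85)/2 × 1 = 9.425
  [1→5]: (18.85+29.82)/2 × 4 = 97.34
  [5→5.5]: (29.82+28.77)/2 × 0.5 = 14.6475
  [5.5→11.5]: (28.77+14.81)/2 × 6 = 130.74
  [11.5→17.5]: (14.81+6.88)/2 × 6 = 65.07
  [17.5→21.5]: (6.88+4.10)/2 × 4 = 21.96
  Sum = 339.1825 mg/L·hr

AUC = 339.2 mg/L·hr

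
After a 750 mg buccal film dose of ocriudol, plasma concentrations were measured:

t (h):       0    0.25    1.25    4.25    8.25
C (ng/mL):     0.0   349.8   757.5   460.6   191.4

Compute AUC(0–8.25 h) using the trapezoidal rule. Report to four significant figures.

Trapezoidal AUC_0→8.25:
  [0→0.25]: (0.0+349.8)/2 × 0.25 = 43.725
  [0.25→1.25]: (349.8+757.5)/2 × 1 = 553.65
  [1.25→4.25]: (757.5+460.6)/2 × 3 = 1827.15
  [4.25→8.25]: (460.6+191.4)/2 × 4 = 1304.0
  Sum = 3728.525 ng/mL·h

AUC = 3729 ng/mL·h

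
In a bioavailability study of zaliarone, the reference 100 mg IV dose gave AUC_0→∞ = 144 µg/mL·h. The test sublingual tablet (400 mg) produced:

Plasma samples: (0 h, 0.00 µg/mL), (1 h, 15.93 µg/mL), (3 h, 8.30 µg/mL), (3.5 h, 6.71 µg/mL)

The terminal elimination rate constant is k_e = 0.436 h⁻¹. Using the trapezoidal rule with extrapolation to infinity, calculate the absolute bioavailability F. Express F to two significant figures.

Trapezoidal AUC_0→3.5 (sublingual tablet):
  [0→1]: (0.00+15.93)/2 × 1 = 7.965
  [1→3]: (15.93+8.30)/2 × 2 = 24.23
  [3→3.5]: (8.30+6.71)/2 × 0.5 = 3.7525
  Sum = 35.9475 µg/mL·h
Tail: C_last/k_e = 6.71/0.436 = 15.390
AUC_0→∞ (sublingual tablet) = 35.9475 + 15.390 = 51.3375 µg/mL·h
F = (AUC_ev/D_ev)/(AUC_iv/D_iv) = (51.3375/400)/(144/100) = 0.12834375/1.44 = 0.0891

F = 0.089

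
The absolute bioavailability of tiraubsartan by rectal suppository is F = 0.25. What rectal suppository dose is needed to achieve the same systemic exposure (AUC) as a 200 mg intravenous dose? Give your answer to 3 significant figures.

For equal systemic exposure: F × D_ev = D_iv
D_ev = D_iv / F = 200 / 0.25 = 800 mg

D_rectal = 800 mg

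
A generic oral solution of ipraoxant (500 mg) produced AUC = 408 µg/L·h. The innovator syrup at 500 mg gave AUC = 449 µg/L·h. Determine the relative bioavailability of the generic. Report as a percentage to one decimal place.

F_rel = (AUC_test/D_test) / (AUC_ref/D_ref)
      = (408/500) / (449/500)
      = 0.816 / 0.898 = 0.9087 = 90.87%

F_rel = 90.9%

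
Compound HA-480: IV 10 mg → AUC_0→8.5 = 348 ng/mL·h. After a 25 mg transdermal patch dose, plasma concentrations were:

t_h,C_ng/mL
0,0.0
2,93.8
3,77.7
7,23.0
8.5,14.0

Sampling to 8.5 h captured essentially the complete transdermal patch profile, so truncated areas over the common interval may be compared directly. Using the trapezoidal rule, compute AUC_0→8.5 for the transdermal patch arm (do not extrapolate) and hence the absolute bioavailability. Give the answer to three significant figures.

Trapezoidal AUC_0→8.5 (transdermal patch):
  [0→2]: (0.0+93.8)/2 × 2 = 93.8
  [2→3]: (93.8+77.7)/2 × 1 = 85.75
  [3→7]: (77.7+23.0)/2 × 4 = 201.4
  [7→8.5]: (23.0+14.0)/2 × 1.5 = 27.75
  Sum = 408.7 ng/mL·h
F = (AUC_ev/D_ev)/(AUC_iv/D_iv) = (408.7/25)/(348/10) = 16.348/34.8 = 0.4698

F = 0.470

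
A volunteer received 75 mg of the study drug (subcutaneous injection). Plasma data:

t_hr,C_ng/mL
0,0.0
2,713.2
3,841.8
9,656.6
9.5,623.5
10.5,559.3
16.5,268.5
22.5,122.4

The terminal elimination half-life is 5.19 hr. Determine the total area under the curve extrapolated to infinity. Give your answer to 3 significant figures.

Trapezoidal AUC_0→22.5:
  [0→2]: (0.0+713.2)/2 × 2 = 713.2
  [2→3]: (713.2+841.8)/2 × 1 = 777.5
  [3→9]: (841.8+656.6)/2 × 6 = 4495.2
  [9→9.5]: (656.6+623.5)/2 × 0.5 = 320.025
  [9.5→10.5]: (623.5+559.3)/2 × 1 = 591.4
  [10.5→16.5]: (559.3+268.5)/2 × 6 = 2483.4
  [16.5→22.5]: (268.5+122.4)/2 × 6 = 1172.7
  Sum = 10553.425 ng/mL·hr
k_e = ln2 / t½ = 0.693147 / 5.19 = 0.1336 hr^-1
Extrapolated tail: C_last / k_e = 122.4 / 0.1336 = 916.168
AUC_0→∞ = 10553.425 + 916.168 = 11469.593 ng/mL·hr

AUC = 11500 ng/mL·hr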